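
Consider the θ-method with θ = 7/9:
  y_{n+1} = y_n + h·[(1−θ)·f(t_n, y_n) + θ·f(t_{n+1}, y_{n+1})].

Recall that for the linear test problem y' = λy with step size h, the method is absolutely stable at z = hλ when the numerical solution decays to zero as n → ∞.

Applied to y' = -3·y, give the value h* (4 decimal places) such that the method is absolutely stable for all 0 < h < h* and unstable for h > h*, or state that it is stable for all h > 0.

Test eqn y'=λy, z=hλ:
  y_{n+1} = y_n + z·[2/9·y_n + 7/9·y_{n+1}] ⇒ (1 − 7/9z)y_{n+1} = (1 + 2/9z)y_n
  so R(z) = (1 + 2/9z)/(1 − 7/9z).

Find x<0 with |R(x)|<1.
x=-1.74: |R|=0.2606
x=-2: |R|=0.2174
x=-10: |R|=0.1392
x=-100: |R|=0.2694
θ=7/9≥1/2 ⇒ |1+2/9x|<|1−7/9x| ∀x<0 ⇒ stable on all of ℝ⁻.

unbounded; (−∞, 0). Any h>0 works for λ=-3.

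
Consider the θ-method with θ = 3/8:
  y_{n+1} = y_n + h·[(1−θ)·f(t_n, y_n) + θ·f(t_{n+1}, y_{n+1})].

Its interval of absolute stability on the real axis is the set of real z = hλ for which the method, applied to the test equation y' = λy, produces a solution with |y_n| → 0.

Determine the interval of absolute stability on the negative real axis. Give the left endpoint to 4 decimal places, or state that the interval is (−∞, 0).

z∈(-8.0000,0).

Set f=λy, z=hλ:
  y_{n+1} = y_n + z·[5/8·y_n + 3/8·y_{n+1}] ⇒ (1 − 3/8z)y_{n+1} = (1 + 5/8z)y_n
  so R(z) = (1 + 5/8z)/(1 − 3/8z).

Solve |R(x)|<1 on ℝ⁻.
x=-1.19: |R|=0.1772
R=−1: 1+5/8x = −1+3/8x ⇒ -1/4x=2 ⇒ x=2/(-1/4)=-8.0000
Confirm numerically:
  x=-7.118: |R|=0.93991 <1
  x=-6.693: |R|=0.90691 <1
  x=-6.304: |R|=0.87396 <1
  x=-5.265: |R|=0.77012 <1
  x=-8.523: |R|=1.03116 >1
  x=-8.438: |R|=1.02630 >1
  x=-8.383: |R|=1.02311 >1
Interval (-8.0000, 0).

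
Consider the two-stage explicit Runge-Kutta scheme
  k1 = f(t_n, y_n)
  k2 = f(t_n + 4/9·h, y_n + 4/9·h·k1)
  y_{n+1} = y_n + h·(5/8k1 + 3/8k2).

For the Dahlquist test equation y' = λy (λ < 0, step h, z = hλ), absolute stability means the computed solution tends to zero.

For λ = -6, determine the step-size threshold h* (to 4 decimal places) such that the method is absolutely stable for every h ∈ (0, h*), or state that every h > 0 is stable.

Set f=λy, z=hλ:
  k1=λy_n ⇒ h·k1=z·y_n;  k2=λ(1+4/9z)y_n ⇒ h·k2=z(1+4/9z)y_n
  y_{n+1}/y_n = 1 + 5/8z + 3/8z(1+4/9z) = 1 + z + 1/6z²
  so R(z) = 1 + z + 1/6z².

Need |R(x)|<1, x<0.
x=-0.41: |R|=0.6180
R=1: x+1/6x²=0 ⇒ x=−6=-6.0000; min R=1−1/(4·1/6)=-0.5000>−1
Confirm numerically:
  x=-5.020: |R|=0.18007 <1
  x=-3.712: |R|=0.41551 <1
  x=-3.543: |R|=0.45086 <1
  x=-6.406: |R|=1.43347 >1
  x=-6.209: |R|=1.21628 >1
  x=-6.127: |R|=1.12969 >1
Interval (-6.0000, 0).

(-6.0000,0); λ=-6 ⇒ h* = (6)/6 = 1.0000.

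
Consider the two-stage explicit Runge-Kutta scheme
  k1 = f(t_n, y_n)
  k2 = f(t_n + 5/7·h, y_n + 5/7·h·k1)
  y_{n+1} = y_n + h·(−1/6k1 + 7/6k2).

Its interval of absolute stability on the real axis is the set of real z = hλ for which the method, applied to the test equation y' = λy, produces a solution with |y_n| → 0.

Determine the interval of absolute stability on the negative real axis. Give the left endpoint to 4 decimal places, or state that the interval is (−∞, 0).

On y'=λy, z=hλ:
  k1=λy_n ⇒ h·k1=z·y_n;  k2=λ(1+5/7z)y_n ⇒ h·k2=z(1+5/7z)y_n
  y_{n+1}/y_n = 1 − 1/6z + 7/6z(1+5/7z) = 1 + z + 5/6z²
  so R(z) = 1 + z + 5/6z².

Find x<0 with |R(x)|<1.
x=-1.45: |R|=1.3021
R=1: x+5/6x²=0 ⇒ x=−6/5=-1.2000; min R=1−1/(4·5/6)=0.7000>−1
Confirm numerically:
  x=-0.641: |R|=0.70140 <1
  x=-0.610: |R|=0.70008 <1
  x=-0.503: |R|=0.70784 <1
  x=-1.672: |R|=1.65765 >1
  x=-1.447: |R|=1.29784 >1
Stable set (-1.2000, 0).

z∈(-1.2000,0).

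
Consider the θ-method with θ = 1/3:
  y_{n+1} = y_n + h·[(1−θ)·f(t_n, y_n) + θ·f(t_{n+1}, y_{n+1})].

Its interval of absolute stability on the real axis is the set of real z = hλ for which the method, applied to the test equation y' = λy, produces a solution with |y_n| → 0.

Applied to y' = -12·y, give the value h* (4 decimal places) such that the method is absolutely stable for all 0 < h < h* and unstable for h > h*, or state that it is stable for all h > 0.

(-6.0000,0); λ=-12 ⇒ h* = (6)/12 = 0.5000.

On y'=λy, z=hλ:
  y_{n+1} = y_n + z·[2/3·y_n + 1/3·y_{n+1}] ⇒ (1 − 1/3z)y_{n+1} = (1 + 2/3z)y_n
  so R(z) = (1 + 2/3z)/(1 − 1/3z).

Solve |R(x)|<1 on ℝ⁻.
x=-1.5: |R|=0.0000
R=−1: 1+2/3x = −1+1/3x ⇒ -1/3x=2 ⇒ x=2/(-1/3)=-6.0000
Confirm numerically:
  x=-4.406: |R|=0.78477 <1
  x=-4.362: |R|=0.77751 <1
  x=-2.627: |R|=0.40057 <1
  x=-6.394: |R|=1.04194 >1
  x=-6.286: |R|=1.03080 >1
  x=-6.129: |R|=1.01413 >1
Interval (-6.0000, 0).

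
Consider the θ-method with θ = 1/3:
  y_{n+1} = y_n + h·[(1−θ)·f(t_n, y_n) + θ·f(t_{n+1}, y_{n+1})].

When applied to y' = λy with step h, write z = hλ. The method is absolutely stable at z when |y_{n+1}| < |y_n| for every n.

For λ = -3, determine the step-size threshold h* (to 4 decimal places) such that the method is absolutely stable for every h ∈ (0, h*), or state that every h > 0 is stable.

Set f=λy, z=hλ:
  y_{n+1} = y_n + z·[2/3·y_n + 1/3·y_{n+1}] ⇒ (1 − 1/3z)y_{n+1} = (1 + 2/3z)y_n
  so R(z) = (1 + 2/3z)/(1 − 1/3z).

Solve |R(x)|<1 on ℝ⁻.
x=-0.97: |R|=0.2670
R=−1: 1+2/3x = −1+1/3x ⇒ -1/3x=2 ⇒ x=2/(-1/3)=-6.0000
Confirm numerically:
  x=-5.437: |R|=0.93327 <1
  x=-4.969: |R|=0.87062 <1
  x=-4.968: |R|=0.87048 <1
  x=-4.654: |R|=0.82414 <1
  x=-6.381: |R|=1.04061 >1
  x=-6.098: |R|=1.01077 >1
Stable set (-6.0000, 0).

(-6.0000,0); λ=-3 ⇒ h* = (6)/3 = 2.0000.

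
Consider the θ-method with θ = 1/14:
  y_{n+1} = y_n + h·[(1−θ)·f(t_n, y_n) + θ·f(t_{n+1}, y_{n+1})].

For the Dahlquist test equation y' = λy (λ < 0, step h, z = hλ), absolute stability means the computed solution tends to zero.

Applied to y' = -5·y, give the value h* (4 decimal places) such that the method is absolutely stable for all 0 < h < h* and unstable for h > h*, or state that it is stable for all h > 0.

(-2.3333,0); λ=-5 ⇒ h* = (7/3)/5 = 0.4667.

Set f=λy, z=hλ:
  y_{n+1} = y_n + z·[13/14·y_n + 1/14·y_{n+1}] ⇒ (1 − 1/14z)y_{n+1} = (1 + 13/14z)y_n
  so R(z) = (1 + 13/14z)/(1 − 1/14z).

Boundary: |R(x)|=1, x<0.
x=-0.61: |R|=0.4155
R=−1: 1+13/14x = −1+1/14x ⇒ -6/7x=2 ⇒ x=2/(-6/7)=-2.3333
Confirm numerically:
  x=-1.904: |R|=0.67606 <1
  x=-1.766: |R|=0.56818 <1
  x=-1.623: |R|=0.45439 <1
  x=-2.853: |R|=1.37002 >1
  x=-2.562: |R|=1.16568 >1
So |R|<1 on (-2.3333, 0).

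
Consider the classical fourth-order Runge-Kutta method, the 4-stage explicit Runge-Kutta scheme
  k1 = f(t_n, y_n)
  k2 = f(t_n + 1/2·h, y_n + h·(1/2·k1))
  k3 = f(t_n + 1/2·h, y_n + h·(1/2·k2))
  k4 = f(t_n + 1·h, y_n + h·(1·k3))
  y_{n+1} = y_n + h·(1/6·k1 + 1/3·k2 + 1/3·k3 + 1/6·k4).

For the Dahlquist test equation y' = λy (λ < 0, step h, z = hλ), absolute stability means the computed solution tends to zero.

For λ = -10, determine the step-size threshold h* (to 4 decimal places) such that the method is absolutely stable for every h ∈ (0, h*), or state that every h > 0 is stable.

(-2.7853,0); λ=-10 ⇒ h* = 0.2785.

With y'=λy (z=hλ):
  order 4, 4-stage ⇒ R(z)=1+z+z^2/2+z^3/6+z^4/24
  (e.g. R(-1.23)=0.31167, |R|=0.31167)

Boundary: |R(x)|=1, x<0.
x=-1.23: |R|=0.3117
|R(-1.79)|=0.2839 |R(-1.75)|=0.2788 |R(-0.67)|=0.5127
Bisect:
  x_lo=-3.0960 |R|=1.5787  x_hi=-0.1512 |R|=0.8597
  mid=-1.62358 |R|=0.27065 →hi
  mid=-2.35977 |R|=0.52643 →hi
  mid=-2.72786 |R|=0.91681 →hi
  mid=-2.91191 |R|=1.20829 →lo
  mid=-2.81989 |R|=1.05342 →lo
  mid=-2.77387 |R|=0.98292 →hi
  mid=-2.79688 |R|=1.01761 →lo
  ...
  [-2.78538,-2.78520] ⇒ x*=-2.7853
Stable set (-2.7853, 0).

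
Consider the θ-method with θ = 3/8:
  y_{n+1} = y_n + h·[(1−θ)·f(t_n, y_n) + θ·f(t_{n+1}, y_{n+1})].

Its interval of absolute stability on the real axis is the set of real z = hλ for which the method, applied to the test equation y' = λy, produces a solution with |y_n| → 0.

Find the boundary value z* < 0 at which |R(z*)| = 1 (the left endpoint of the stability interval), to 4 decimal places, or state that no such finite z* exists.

Set f=λy, z=hλ:
  y_{n+1} = y_n + z·[5/8·y_n + 3/8·y_{n+1}] ⇒ (1 − 3/8z)y_{n+1} = (1 + 5/8z)y_n
  Hence R(z) = (1 + 5/8z)/(1 − 3/8z).

Find x<0 with |R(x)|<1.
x=-0.95: |R|=0.2995
R=−1: 1+5/8x = −1+3/8x ⇒ -1/4x=2 ⇒ x=2/(-1/4)=-8.0000
Confirm numerically:
  x=-7.677: |R|=0.97918 <1
  x=-6.711: |R|=0.90836 <1
  x=-4.385: |R|=0.65824 <1
  x=-8.587: |R|=1.03477 >1
  x=-8.311: |R|=1.01889 >1
  x=-8.087: |R|=1.00539 >1
So |R|<1 on (-8.0000, 0).

z* = -8.0000.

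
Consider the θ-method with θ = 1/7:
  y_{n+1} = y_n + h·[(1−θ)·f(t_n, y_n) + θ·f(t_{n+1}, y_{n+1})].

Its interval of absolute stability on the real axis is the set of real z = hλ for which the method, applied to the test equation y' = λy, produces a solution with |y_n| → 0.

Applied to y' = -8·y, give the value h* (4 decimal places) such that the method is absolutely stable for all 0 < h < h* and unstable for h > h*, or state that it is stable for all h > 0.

Set f=λy, z=hλ:
  y_{n+1} = y_n + z·[6/7·y_n + 1/7·y_{n+1}] ⇒ (1 − 1/7z)y_{n+1} = (1 + 6/7z)y_n
  Hence R(z) = (1 + 6/7z)/(1 − 1/7z).

Boundary: |R(x)|=1, x<0.
x=-0.78: |R|=0.2982
R=−1: 1+6/7x = −1+1/7x ⇒ -5/7x=2 ⇒ x=2/(-5/7)=-2.8000
Confirm numerically:
  x=-2.538: |R|=0.86265 <1
  x=-1.827: |R|=0.44885 <1
  x=-1.719: |R|=0.38009 <1
  x=-1.359: |R|=0.13805 <1
  x=-3.193: |R|=1.19278 >1
  x=-2.958: |R|=1.07933 >1
Stable set (-2.8000, 0).

(-2.8000,0); λ=-8 ⇒ h* = (14/5)/8 = 0.3500.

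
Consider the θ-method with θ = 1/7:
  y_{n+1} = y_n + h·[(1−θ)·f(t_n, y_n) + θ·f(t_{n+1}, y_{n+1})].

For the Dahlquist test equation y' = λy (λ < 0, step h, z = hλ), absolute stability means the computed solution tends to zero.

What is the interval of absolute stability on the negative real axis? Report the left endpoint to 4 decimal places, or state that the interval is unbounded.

With y'=λy (z=hλ):
  y_{n+1} = y_n + z·[6/7·y_n + 1/7·y_{n+1}] ⇒ (1 − 1/7z)y_{n+1} = (1 + 6/7z)y_n
  R(z) = (1 + 6/7z)/(1 − 1/7z).

Solve |R(x)|<1 on ℝ⁻.
x=-0.84: |R|=0.2500
R=−1: 1+6/7x = −1+1/7x ⇒ -5/7x=2 ⇒ x=2/(-5/7)=-2.8000
Confirm numerically:
  x=-2.647: |R|=0.92070 <1
  x=-2.188: |R|=0.66696 <1
  x=-1.831: |R|=0.45136 <1
  x=-3.282: |R|=1.23439 >1
  x=-3.068: |R|=1.13309 >1
  x=-2.861: |R|=1.03093 >1
Interval (-2.8000, 0).

(-2.8000, 0).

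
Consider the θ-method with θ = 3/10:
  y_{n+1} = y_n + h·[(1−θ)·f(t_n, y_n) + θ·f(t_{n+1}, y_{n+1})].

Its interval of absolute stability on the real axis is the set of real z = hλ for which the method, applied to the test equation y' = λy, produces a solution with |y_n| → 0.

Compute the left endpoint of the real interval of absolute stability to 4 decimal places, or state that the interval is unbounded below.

z* = -5.0000.

On y'=λy, z=hλ:
  y_{n+1} = y_n + z·[7/10·y_n + 3/10·y_{n+1}] ⇒ (1 − 3/10z)y_{n+1} = (1 + 7/10z)y_n
  R(z) = (1 + 7/10z)/(1 − 3/10z).

Boundary: |R(x)|=1, x<0.
x=-1.07: |R|=0.1900
R=−1: 1+7/10x = −1+3/10x ⇒ -2/5x=2 ⇒ x=2/(-2/5)=-5.0000
Confirm numerically:
  x=-4.647: |R|=0.94102 <1
  x=-2.631: |R|=0.47041 <1
  x=-2.049: |R|=0.26897 <1
  x=-5.541: |R|=1.08128 >1
  x=-5.316: |R|=1.04871 >1
  x=-5.265: |R|=1.04109 >1
Interval (-5.0000, 0).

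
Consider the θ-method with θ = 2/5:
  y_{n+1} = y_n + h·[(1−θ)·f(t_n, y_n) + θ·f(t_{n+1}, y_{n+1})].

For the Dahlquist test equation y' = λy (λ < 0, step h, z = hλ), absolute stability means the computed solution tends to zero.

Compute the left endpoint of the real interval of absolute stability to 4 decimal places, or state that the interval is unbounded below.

left endpoint -10.0000.

Set f=λy, z=hλ:
  y_{n+1} = y_n + z·[3/5·y_n + 2/5·y_{n+1}] ⇒ (1 − 2/5z)y_{n+1} = (1 + 3/5z)y_n
  so R(z) = (1 + 3/5z)/(1 − 2/5z).

Solve |R(x)|<1 on ℝ⁻.
x=-1.02: |R|=0.2756
R=−1: 1+3/5x = −1+2/5x ⇒ -1/5x=2 ⇒ x=2/(-1/5)=-10.0000
Confirm numerically:
  x=-9.473: |R|=0.97799 <1
  x=-8.319: |R|=0.92231 <1
  x=-6.120: |R|=0.77494 <1
  x=-5.975: |R|=0.76254 <1
  x=-10.231: |R|=1.00907 >1
  x=-10.117: |R|=1.00464 >1
Interval (-10.0000, 0).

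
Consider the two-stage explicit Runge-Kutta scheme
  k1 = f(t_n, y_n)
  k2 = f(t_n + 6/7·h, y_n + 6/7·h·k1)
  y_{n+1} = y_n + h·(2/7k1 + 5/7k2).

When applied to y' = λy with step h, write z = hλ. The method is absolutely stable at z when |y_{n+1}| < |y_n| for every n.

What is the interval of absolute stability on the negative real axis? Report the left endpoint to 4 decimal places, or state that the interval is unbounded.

z∈(-1.6333,0).

Test eqn y'=λy, z=hλ:
  k1=λy_n ⇒ h·k1=z·y_n;  k2=λ(1+6/7z)y_n ⇒ h·k2=z(1+6/7z)y_n
  y_{n+1}/y_n = 1 + 2/7z + 5/7z(1+6/7z) = 1 + z + 30/49z²
  R(z) = 1 + z + 30/49z².

Find x<0 with |R(x)|<1.
x=-0.41: |R|=0.6929
R=1: x+30/49x²=0 ⇒ x=−49/30=-1.6333; min R=1−1/(4·30/49)=0.5917>−1
Confirm numerically:
  x=-1.493: |R|=0.87172 <1
  x=-1.110: |R|=0.64435 <1
  x=-1.087: |R|=0.63641 <1
  x=-0.778: |R|=0.59258 <1
  x=-2.226: |R|=1.80772 >1
  x=-2.181: |R|=1.73130 >1
Stable set (-1.6333, 0).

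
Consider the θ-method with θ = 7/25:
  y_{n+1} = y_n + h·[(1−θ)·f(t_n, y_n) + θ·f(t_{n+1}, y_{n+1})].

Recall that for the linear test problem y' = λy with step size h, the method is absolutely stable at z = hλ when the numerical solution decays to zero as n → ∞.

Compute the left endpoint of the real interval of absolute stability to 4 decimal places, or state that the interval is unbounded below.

z* = -4.5455.

With y'=λy (z=hλ):
  y_{n+1} = y_n + z·[18/25·y_n + 7/25·y_{n+1}] ⇒ (1 − 7/25z)y_{n+1} = (1 + 18/25z)y_n
  so R(z) = (1 + 18/25z)/(1 − 7/25z).

Solve |R(x)|<1 on ℝ⁻.
x=-1.37: |R|=0.0098
R=−1: 1+18/25x = −1+7/25x ⇒ -11/25x=2 ⇒ x=2/(-11/25)=-4.5455
Confirm numerically:
  x=-4.069: |R|=0.90201 <1
  x=-3.289: |R|=0.71220 <1
  x=-2.309: |R|=0.40235 <1
  x=-4.827: |R|=1.05268 >1
  x=-4.754: |R|=1.03936 >1
Interval (-4.5455, 0).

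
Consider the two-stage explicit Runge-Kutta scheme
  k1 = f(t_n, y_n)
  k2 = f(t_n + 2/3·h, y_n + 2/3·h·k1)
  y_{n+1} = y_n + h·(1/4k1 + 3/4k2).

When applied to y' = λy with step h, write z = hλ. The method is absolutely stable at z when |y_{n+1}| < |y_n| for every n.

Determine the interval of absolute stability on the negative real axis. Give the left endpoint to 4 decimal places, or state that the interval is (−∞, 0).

With y'=λy (z=hλ):
  k1=λy_n ⇒ h·k1=z·y_n;  k2=λ(1+2/3z)y_n ⇒ h·k2=z(1+2/3z)y_n
  y_{n+1}/y_n = 1 + 1/4z + 3/4z(1+2/3z) = 1 + z + 1/2z²
  Hence R(z) = 1 + z + 1/2z².

Need |R(x)|<1, x<0.
x=-1.31: |R|=0.5481
R=1: x+1/2x²=0 ⇒ x=−2=-2.0000; min R=1−1/(4·1/2)=0.5000>−1
Confirm numerically:
  x=-1.767: |R|=0.79414 <1
  x=-1.587: |R|=0.67228 <1
  x=-1.490: |R|=0.62005 <1
  x=-2.316: |R|=1.36593 >1
  x=-2.264: |R|=1.29885 >1
  x=-2.050: |R|=1.05125 >1
So |R|<1 on (-2.0000, 0).

z∈(-2.0000,0).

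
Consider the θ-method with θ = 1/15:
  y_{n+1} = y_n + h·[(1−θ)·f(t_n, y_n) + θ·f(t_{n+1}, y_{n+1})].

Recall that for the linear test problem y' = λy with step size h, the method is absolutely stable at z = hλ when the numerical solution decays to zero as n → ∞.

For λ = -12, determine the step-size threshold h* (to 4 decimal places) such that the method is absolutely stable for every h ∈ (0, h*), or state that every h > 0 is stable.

Test eqn y'=λy, z=hλ:
  y_{n+1} = y_n + z·[14/15·y_n + 1/15·y_{n+1}] ⇒ (1 − 1/15z)y_{n+1} = (1 + 14/15z)y_n
  Hence R(z) = (1 + 14/15z)/(1 − 1/15z).

Need |R(x)|<1, x<0.
x=-0.59: |R|=0.4323
R=−1: 1+14/15x = −1+1/15x ⇒ -13/15x=2 ⇒ x=2/(-13/15)=-2.3077
Confirm numerically:
  x=-1.952: |R|=0.72723 <1
  x=-1.693: |R|=0.52130 <1
  x=-1.463: |R|=0.33299 <1
  x=-2.600: |R|=1.21591 >1
  x=-2.593: |R|=1.21082 >1
  x=-2.495: |R|=1.13918 >1
Stable set (-2.3077, 0).

(-2.3077,0); λ=-12 ⇒ h* = (30/13)/12 = 0.1923.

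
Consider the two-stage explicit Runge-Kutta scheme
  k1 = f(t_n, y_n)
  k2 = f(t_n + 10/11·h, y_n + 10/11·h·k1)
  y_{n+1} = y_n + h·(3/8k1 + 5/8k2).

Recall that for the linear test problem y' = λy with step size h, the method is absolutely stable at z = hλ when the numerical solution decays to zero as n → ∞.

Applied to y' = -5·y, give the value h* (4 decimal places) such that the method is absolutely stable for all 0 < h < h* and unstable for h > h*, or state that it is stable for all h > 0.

On y'=λy, z=hλ:
  k1=λy_n ⇒ h·k1=z·y_n;  k2=λ(1+10/11z)y_n ⇒ h·k2=z(1+10/11z)y_n
  y_{n+1}/y_n = 1 + 3/8z + 5/8z(1+10/11z) = 1 + z + 25/44z²
  R(z) = 1 + z + 25/44z².

Find x<0 with |R(x)|<1.
x=-1.24: |R|=0.6336
R=1: x+25/44x²=0 ⇒ x=−44/25=-1.7600; min R=1−1/(4·25/44)=0.5600>−1
Confirm numerically:
  x=-1.739: |R|=0.97925 <1
  x=-1.651: |R|=0.89775 <1
  x=-1.095: |R|=0.58626 <1
  x=-0.725: |R|=0.57365 <1
  x=-2.328: |R|=1.75131 >1
  x=-2.039: |R|=1.32323 >1
  x=-1.822: |R|=1.06418 >1
Stable set (-1.7600, 0).

(-1.7600,0); λ=-5 ⇒ h* = (44/25)/5 = 0.3520.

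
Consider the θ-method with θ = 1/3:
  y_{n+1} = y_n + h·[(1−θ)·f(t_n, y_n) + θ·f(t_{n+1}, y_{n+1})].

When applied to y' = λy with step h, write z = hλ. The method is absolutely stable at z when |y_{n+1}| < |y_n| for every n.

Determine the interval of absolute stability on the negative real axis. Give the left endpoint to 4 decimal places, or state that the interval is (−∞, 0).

Set f=λy, z=hλ:
  y_{n+1} = y_n + z·[2/3·y_n + 1/3·y_{n+1}] ⇒ (1 − 1/3z)y_{n+1} = (1 + 2/3z)y_n
  ⇒ R(z) = (1 + 2/3z)/(1 − 1/3z).

Solve |R(x)|<1 on ℝ⁻.
x=-1.12: |R|=0.1845
R=−1: 1+2/3x = −1+1/3x ⇒ -1/3x=2 ⇒ x=2/(-1/3)=-6.0000
Confirm numerically:
  x=-5.938: |R|=0.99306 <1
  x=-5.233: |R|=0.90684 <1
  x=-4.422: |R|=0.78739 <1
  x=-3.987: |R|=0.71189 <1
  x=-6.593: |R|=1.06182 >1
  x=-6.281: |R|=1.03028 >1
  x=-6.122: |R|=1.01337 >1
So |R|<1 on (-6.0000, 0).

z∈(-6.0000,0).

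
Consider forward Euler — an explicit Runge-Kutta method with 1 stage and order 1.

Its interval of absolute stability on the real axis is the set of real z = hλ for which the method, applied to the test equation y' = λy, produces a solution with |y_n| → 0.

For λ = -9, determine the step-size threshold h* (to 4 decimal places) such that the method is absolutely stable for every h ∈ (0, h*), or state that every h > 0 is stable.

(-2.0000,0); λ=-9 ⇒ h* = 0.2222.

Set f=λy, z=hλ:
  order 1, 1-stage ⇒ R(z)=1+z
  (e.g. R(-1.29)=-0.29000, |R|=0.29000)

Solve |R(x)|<1 on ℝ⁻.
x=-1.29: |R|=0.2900
|R(-0.97)|=0.0300 |R(-0.65)|=0.3500 |R(-0.52)|=0.4800
Bisect:
  x_lo=-2.3899 |R|=1.3899  x_hi=-0.0660 |R|=0.9340
  mid=-1.22795 |R|=0.22795 →hi
  mid=-1.80893 |R|=0.80893 →hi
  mid=-2.09941 |R|=1.09941 →lo
  mid=-1.95417 |R|=0.95417 →hi
  mid=-2.02679 |R|=1.02679 →lo
  mid=-1.99048 |R|=0.99048 →hi
  mid=-2.00864 |R|=1.00864 →lo
  mid=-1.99956 |R|=0.99956 →hi
  mid=-2.00410 |R|=1.00410 →lo
  mid=-2.00183 |R|=1.00183 →lo
  ...
  [-2.00013,-1.99998] ⇒ x*=-2.0000
Stable set (-2.0000, 0).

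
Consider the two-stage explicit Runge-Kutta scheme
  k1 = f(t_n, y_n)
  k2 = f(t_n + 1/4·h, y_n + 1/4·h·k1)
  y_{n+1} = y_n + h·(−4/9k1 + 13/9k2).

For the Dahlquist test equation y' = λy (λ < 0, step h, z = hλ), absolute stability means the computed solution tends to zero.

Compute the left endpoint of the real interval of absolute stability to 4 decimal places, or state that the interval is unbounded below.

With y'=λy (z=hλ):
  k1=λy_n ⇒ h·k1=z·y_n;  k2=λ(1+1/4z)y_n ⇒ h·k2=z(1+1/4z)y_n
  y_{n+1}/y_n = 1 − 4/9z + 13/9z(1+1/4z) = 1 + z + 13/36z²
  R(z) = 1 + z + 13/36z².

Find x<0 with |R(x)|<1.
x=-0.5: |R|=0.5903
R=1: x+13/36x²=0 ⇒ x=−36/13=-2.7692; min R=1−1/(4·13/36)=0.3077>−1
Confirm numerically:
  x=-2.736: |R|=0.96717 <1
  x=-2.486: |R|=0.74574 <1
  x=-1.813: |R|=0.37396 <1
  x=-1.668: |R|=0.33669 <1
  x=-3.122: |R|=1.39771 >1
  x=-2.977: |R|=1.22336 >1
  x=-2.834: |R|=1.06628 >1
Stable set (-2.7692, 0).

left endpoint -2.7692.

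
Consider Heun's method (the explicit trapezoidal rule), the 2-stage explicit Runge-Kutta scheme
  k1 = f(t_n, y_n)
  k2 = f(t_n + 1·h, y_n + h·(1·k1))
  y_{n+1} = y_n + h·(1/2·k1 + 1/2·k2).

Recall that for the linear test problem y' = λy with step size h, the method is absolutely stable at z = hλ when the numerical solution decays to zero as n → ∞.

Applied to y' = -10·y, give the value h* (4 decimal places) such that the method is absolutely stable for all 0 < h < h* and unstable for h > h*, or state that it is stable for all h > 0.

Set f=λy, z=hλ:
  order 2, 2-stage ⇒ R(z)=1+z+z^2/2
  (e.g. R(-1.12)=0.50720, |R|=0.50720)

Need |R(x)|<1, x<0.
x=-1.12: |R|=0.5072
|R(-2.22)|=1.2442 |R(-1.89)|=0.8960 |R(-0.54)|=0.6058
Bisect:
  x_lo=-2.7821 |R|=2.0879  x_hi=-0.3190 |R|=0.7319
  mid=-1.55055 |R|=0.65155 →hi
  mid=-2.16632 |R|=1.18015 →lo
  mid=-1.85844 |R|=0.86846 →hi
  mid=-2.01238 |R|=1.01246 →lo
  mid=-1.93541 |R|=0.93749 →hi
  mid=-1.97389 |R|=0.97423 →hi
  mid=-1.99314 |R|=0.99316 →hi
  ...
  [-2.00005,-1.99990] ⇒ x*=-2.0000
So |R|<1 on (-2.0000, 0).

(-2.0000,0); λ=-10 ⇒ h* = 0.2000.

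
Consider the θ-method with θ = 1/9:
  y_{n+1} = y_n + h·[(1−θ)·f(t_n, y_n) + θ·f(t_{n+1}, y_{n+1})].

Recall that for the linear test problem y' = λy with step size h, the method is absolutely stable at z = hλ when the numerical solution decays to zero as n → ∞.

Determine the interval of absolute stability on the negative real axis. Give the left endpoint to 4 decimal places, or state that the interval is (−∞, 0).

Test eqn y'=λy, z=hλ:
  y_{n+1} = y_n + z·[8/9·y_n + 1/9·y_{n+1}] ⇒ (1 − 1/9z)y_{n+1} = (1 + 8/9z)y_n
  R(z) = (1 + 8/9z)/(1 − 1/9z).

Find x<0 with |R(x)|<1.
x=-0.99: |R|=0.1081
R=−1: 1+8/9x = −1+1/9x ⇒ -7/9x=2 ⇒ x=2/(-7/9)=-2.5714
Confirm numerically:
  x=-2.331: |R|=0.85147 <1
  x=-1.946: |R|=0.60004 <1
  x=-1.322: |R|=0.15268 <1
  x=-1.209: |R|=0.06582 <1
  x=-3.163: |R|=1.34046 >1
  x=-3.012: |R|=1.25674 >1
  x=-2.612: |R|=1.02446 >1
Interval (-2.5714, 0).

z∈(-2.5714,0).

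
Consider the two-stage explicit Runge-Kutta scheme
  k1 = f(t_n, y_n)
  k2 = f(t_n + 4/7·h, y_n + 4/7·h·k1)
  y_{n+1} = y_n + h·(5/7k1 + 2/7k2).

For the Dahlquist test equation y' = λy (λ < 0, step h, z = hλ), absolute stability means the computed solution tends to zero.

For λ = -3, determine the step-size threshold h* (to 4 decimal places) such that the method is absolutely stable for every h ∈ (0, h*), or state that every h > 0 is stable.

With y'=λy (z=hλ):
  k1=λy_n ⇒ h·k1=z·y_n;  k2=λ(1+4/7z)y_n ⇒ h·k2=z(1+4/7z)y_n
  y_{n+1}/y_n = 1 + 5/7z + 2/7z(1+4/7z) = 1 + z + 8/49z²
  R(z) = 1 + z + 8/49z².

Boundary: |R(x)|=1, x<0.
x=-0.9: |R|=0.2322
R=1: x+8/49x²=0 ⇒ x=−49/8=-6.1250; min R=1−1/(4·8/49)=-0.5312>−1
Confirm numerically:
  x=-5.654: |R|=0.56522 <1
  x=-5.408: |R|=0.36693 <1
  x=-5.218: |R|=0.22731 <1
  x=-3.514: |R|=0.49797 <1
  x=-6.693: |R|=1.62067 >1
  x=-6.641: |R|=1.55947 >1
Stable set (-6.1250, 0).

(-6.1250,0); λ=-3 ⇒ h* = (49/8)/3 = 2.0417.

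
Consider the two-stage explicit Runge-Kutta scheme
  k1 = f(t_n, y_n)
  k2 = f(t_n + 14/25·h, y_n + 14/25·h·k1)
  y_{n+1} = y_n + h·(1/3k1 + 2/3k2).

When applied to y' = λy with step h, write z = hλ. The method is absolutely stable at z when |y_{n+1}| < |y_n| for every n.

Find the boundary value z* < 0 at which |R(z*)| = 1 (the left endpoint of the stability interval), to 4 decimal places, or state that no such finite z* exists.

z* = -2.6786.

Set f=λy, z=hλ:
  k1=λy_n ⇒ h·k1=z·y_n;  k2=λ(1+14/25z)y_n ⇒ h·k2=z(1+14/25z)y_n
  y_{n+1}/y_n = 1 + 1/3z + 2/3z(1+14/25z) = 1 + z + 28/75z²
  ⇒ R(z) = 1 + z + 28/75z².

Find x<0 with |R(x)|<1.
x=-1.12: |R|=0.3483
R=1: x+28/75x²=0 ⇒ x=−75/28=-2.6786; min R=1−1/(4·28/75)=0.3304>−1
Confirm numerically:
  x=-1.909: |R|=0.45153 <1
  x=-1.907: |R|=0.45068 <1
  x=-1.442: |R|=0.33430 <1
  x=-1.110: |R|=0.34998 <1
  x=-3.176: |R|=1.58980 >1
  x=-3.172: |R|=1.58432 >1
  x=-2.855: |R|=1.18805 >1
Interval (-2.6786, 0).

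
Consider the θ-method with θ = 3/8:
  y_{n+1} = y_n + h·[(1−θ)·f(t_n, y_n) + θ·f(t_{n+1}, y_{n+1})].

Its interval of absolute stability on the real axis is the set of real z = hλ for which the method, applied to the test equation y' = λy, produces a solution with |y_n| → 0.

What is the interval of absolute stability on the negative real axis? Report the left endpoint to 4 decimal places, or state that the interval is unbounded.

(-8.0000, 0).

On y'=λy, z=hλ:
  y_{n+1} = y_n + z·[5/8·y_n + 3/8·y_{n+1}] ⇒ (1 − 3/8z)y_{n+1} = (1 + 5/8z)y_n
  R(z) = (1 + 5/8z)/(1 − 3/8z).

Boundary: |R(x)|=1, x<0.
x=-1.04: |R|=0.2518
R=−1: 1+5/8x = −1+3/8x ⇒ -1/4x=2 ⇒ x=2/(-1/4)=-8.0000
Confirm numerically:
  x=-7.099: |R|=0.93849 <1
  x=-6.005: |R|=0.84663 <1
  x=-5.054: |R|=0.74562 <1
  x=-3.862: |R|=0.57745 <1
  x=-8.444: |R|=1.02664 >1
  x=-8.173: |R|=1.01064 >1
  x=-8.151: |R|=1.00931 >1
Interval (-8.0000, 0).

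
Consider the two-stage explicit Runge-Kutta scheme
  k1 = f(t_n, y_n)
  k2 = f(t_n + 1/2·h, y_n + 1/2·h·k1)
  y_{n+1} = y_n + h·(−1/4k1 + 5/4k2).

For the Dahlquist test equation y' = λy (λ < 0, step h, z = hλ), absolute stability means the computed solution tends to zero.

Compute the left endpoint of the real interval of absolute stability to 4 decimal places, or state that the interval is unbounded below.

Set f=λy, z=hλ:
  k1=λy_n ⇒ h·k1=z·y_n;  k2=λ(1+1/2z)y_n ⇒ h·k2=z(1+1/2z)y_n
  y_{n+1}/y_n = 1 − 1/4z + 5/4z(1+1/2z) = 1 + z + 5/8z²
  R(z) = 1 + z + 5/8z².

Need |R(x)|<1, x<0.
x=-0.31: |R|=0.7501
R=1: x+5/8x²=0 ⇒ x=−8/5=-1.6000; min R=1−1/(4·5/8)=0.6000>−1
Confirm numerically:
  x=-1.396: |R|=0.82201 <1
  x=-1.006: |R|=0.62652 <1
  x=-0.970: |R|=0.61806 <1
  x=-0.922: |R|=0.60930 <1
  x=-2.075: |R|=1.61602 >1
  x=-1.727: |R|=1.13708 >1
Interval (-1.6000, 0).

z* = -1.6000.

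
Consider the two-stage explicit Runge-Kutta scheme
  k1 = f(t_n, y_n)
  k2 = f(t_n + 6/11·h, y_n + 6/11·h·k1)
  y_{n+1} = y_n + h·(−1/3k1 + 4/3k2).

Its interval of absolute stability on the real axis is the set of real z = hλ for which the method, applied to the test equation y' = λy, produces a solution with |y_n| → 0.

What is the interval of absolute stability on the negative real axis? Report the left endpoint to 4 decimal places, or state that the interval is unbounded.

On y'=λy, z=hλ:
  k1=λy_n ⇒ h·k1=z·y_n;  k2=λ(1+6/11z)y_n ⇒ h·k2=z(1+6/11z)y_n
  y_{n+1}/y_n = 1 − 1/3z + 4/3z(1+6/11z) = 1 + z + 8/11z²
  R(z) = 1 + z + 8/11z².

Find x<0 with |R(x)|<1.
x=-0.86: |R|=0.6779
R=1: x+8/11x²=0 ⇒ x=−11/8=-1.3750; min R=1−1/(4·8/11)=0.6562>−1
Confirm numerically:
  x=-1.223: |R|=0.86480 <1
  x=-1.152: |R|=0.81317 <1
  x=-0.829: |R|=0.67081 <1
  x=-0.736: |R|=0.65796 <1
  x=-1.782: |R|=1.52747 >1
  x=-1.489: |R|=1.12345 >1
  x=-1.439: |R|=1.06698 >1
So |R|<1 on (-1.3750, 0).

(-1.3750, 0).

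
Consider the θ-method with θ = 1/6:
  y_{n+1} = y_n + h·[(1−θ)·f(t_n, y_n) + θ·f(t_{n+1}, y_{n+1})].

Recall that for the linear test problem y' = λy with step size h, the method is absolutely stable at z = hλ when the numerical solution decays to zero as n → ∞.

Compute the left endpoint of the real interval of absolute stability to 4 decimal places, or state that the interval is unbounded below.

z* = -3.0000.

Set f=λy, z=hλ:
  y_{n+1} = y_n + z·[5/6·y_n + 1/6·y_{n+1}] ⇒ (1 − 1/6z)y_{n+1} = (1 + 5/6z)y_n
  ⇒ R(z) = (1 + 5/6z)/(1 − 1/6z).

Solve |R(x)|<1 on ℝ⁻.
x=-0.42: |R|=0.6075
R=−1: 1+5/6x = −1+1/6x ⇒ -2/3x=2 ⇒ x=2/(-2/3)=-3.0000
Confirm numerically:
  x=-2.566: |R|=0.79734 <1
  x=-2.443: |R|=0.73611 <1
  x=-2.111: |R|=0.56158 <1
  x=-3.483: |R|=1.20373 >1
  x=-3.095: |R|=1.04178 >1
Interval (-3.0000, 0).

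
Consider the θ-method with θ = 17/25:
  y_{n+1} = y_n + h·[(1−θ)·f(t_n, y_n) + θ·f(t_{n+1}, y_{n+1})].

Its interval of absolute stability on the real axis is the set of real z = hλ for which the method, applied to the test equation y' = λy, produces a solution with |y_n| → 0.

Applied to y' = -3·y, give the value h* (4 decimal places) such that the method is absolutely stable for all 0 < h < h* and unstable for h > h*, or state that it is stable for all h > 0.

Set f=λy, z=hλ:
  y_{n+1} = y_n + z·[8/25·y_n + 17/25·y_{n+1}] ⇒ (1 − 17/25z)y_{n+1} = (1 + 8/25z)y_n
  Hence R(z) = (1 + 8/25z)/(1 − 17/25z).

Find x<0 with |R(x)|<1.
x=-1.46: |R|=0.2674
x=-2: |R|=0.1525
x=-10: |R|=0.2821
x=-100: |R|=0.4493
θ=17/25≥1/2 ⇒ |1+8/25x|<|1−17/25x| ∀x<0 ⇒ unbounded interval.

interval (−∞, 0). Any h>0 works for λ=-3.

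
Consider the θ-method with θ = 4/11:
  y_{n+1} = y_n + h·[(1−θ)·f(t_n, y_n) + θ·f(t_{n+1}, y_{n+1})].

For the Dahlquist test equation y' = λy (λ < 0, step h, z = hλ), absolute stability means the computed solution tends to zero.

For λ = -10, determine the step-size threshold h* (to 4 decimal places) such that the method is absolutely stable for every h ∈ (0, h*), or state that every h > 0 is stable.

Test eqn y'=λy, z=hλ:
  y_{n+1} = y_n + z·[7/11·y_n + 4/11·y_{n+1}] ⇒ (1 − 4/11z)y_{n+1} = (1 + 7/11z)y_n
  Hence R(z) = (1 + 7/11z)/(1 − 4/11z).

Solve |R(x)|<1 on ℝ⁻.
x=-1.68: |R|=0.0429
R=−1: 1+7/11x = −1+4/11x ⇒ -3/11x=2 ⇒ x=2/(-3/11)=-7.3333
Confirm numerically:
  x=-5.459: |R|=0.82876 <1
  x=-5.457: |R|=0.82853 <1
  x=-5.128: |R|=0.79005 <1
  x=-3.598: |R|=0.55868 <1
  x=-7.855: |R|=1.03689 >1
  x=-7.818: |R|=1.03440 >1
  x=-7.748: |R|=1.02962 >1
So |R|<1 on (-7.3333, 0).

(-7.3333,0); λ=-10 ⇒ h* = (22/3)/10 = 0.7333.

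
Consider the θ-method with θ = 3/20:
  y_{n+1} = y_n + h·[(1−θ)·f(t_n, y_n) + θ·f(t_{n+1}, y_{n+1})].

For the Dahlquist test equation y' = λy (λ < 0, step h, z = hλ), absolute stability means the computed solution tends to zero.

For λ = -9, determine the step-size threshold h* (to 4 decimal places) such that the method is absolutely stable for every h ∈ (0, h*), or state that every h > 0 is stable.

With y'=λy (z=hλ):
  y_{n+1} = y_n + z·[17/20·y_n + 3/20·y_{n+1}] ⇒ (1 − 3/20z)y_{n+1} = (1 + 17/20z)y_n
  ⇒ R(z) = (1 + 17/20z)/(1 − 3/20z).

Find x<0 with |R(x)|<1.
x=-0.42: |R|=0.6049
R=−1: 1+17/20x = −1+3/20x ⇒ -7/10x=2 ⇒ x=2/(-7/10)=-2.8571
Confirm numerically:
  x=-2.807: |R|=0.97530 <1
  x=-2.632: |R|=0.88701 <1
  x=-1.703: |R|=0.35649 <1
  x=-1.207: |R|=0.02197 <1
  x=-3.222: |R|=1.17218 >1
  x=-3.138: |R|=1.13368 >1
So |R|<1 on (-2.8571, 0).

(-2.8571,0); λ=-9 ⇒ h* = (20/7)/9 = 0.3175.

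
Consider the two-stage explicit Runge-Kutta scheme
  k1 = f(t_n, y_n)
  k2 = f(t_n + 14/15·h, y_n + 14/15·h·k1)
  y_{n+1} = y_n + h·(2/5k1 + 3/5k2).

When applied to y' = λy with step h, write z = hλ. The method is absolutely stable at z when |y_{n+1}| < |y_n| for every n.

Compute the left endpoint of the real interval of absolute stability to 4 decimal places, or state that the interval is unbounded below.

On y'=λy, z=hλ:
  k1=λy_n ⇒ h·k1=z·y_n;  k2=λ(1+14/15z)y_n ⇒ h·k2=z(1+14/15z)y_n
  y_{n+1}/y_n = 1 + 2/5z + 3/5z(1+14/15z) = 1 + z + 14/25z²
  ⇒ R(z) = 1 + z + 14/25z².

Boundary: |R(x)|=1, x<0.
x=-1.35: |R|=0.6706
R=1: x+14/25x²=0 ⇒ x=−25/14=-1.7857; min R=1−1/(4·14/25)=0.5536>−1
Confirm numerically:
  x=-1.460: |R|=0.73370 <1
  x=-1.166: |R|=0.59535 <1
  x=-1.067: |R|=0.57055 <1
  x=-2.379: |R|=1.79040 >1
  x=-2.314: |R|=1.68457 >1
  x=-1.890: |R|=1.11038 >1
Interval (-1.7857, 0).

z* = -1.7857.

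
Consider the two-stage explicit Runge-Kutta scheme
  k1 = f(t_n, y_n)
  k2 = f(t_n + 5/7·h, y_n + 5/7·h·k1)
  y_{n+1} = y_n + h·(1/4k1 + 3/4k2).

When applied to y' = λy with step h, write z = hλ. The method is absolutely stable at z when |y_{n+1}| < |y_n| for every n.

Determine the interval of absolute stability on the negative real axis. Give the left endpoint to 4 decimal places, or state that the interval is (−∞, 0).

Test eqn y'=λy, z=hλ:
  k1=λy_n ⇒ h·k1=z·y_n;  k2=λ(1+5/7z)y_n ⇒ h·k2=z(1+5/7z)y_n
  y_{n+1}/y_n = 1 + 1/4z + 3/4z(1+5/7z) = 1 + z + 15/28z²
  R(z) = 1 + z + 15/28z².

Solve |R(x)|<1 on ℝ⁻.
x=-1.68: |R|=0.8320
R=1: x+15/28x²=0 ⇒ x=−28/15=-1.8667; min R=1−1/(4·15/28)=0.5333>−1
Confirm numerically:
  x=-1.810: |R|=0.94505 <1
  x=-1.522: |R|=0.71897 <1
  x=-1.463: |R|=0.68363 <1
  x=-1.120: |R|=0.55200 <1
  x=-2.439: |R|=1.74781 >1
  x=-2.227: |R|=1.42989 >1
  x=-1.995: |R|=1.13716 >1
Interval (-1.8667, 0).

z∈(-1.8667,0).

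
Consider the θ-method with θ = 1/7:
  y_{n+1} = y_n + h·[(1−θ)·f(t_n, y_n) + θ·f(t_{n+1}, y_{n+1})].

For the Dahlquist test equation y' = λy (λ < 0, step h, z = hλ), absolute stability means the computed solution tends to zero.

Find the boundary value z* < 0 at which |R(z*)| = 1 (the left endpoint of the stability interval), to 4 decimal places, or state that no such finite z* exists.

Test eqn y'=λy, z=hλ:
  y_{n+1} = y_n + z·[6/7·y_n + 1/7·y_{n+1}] ⇒ (1 − 1/7z)y_{n+1} = (1 + 6/7z)y_n
  ⇒ R(z) = (1 + 6/7z)/(1 − 1/7z).

Solve |R(x)|<1 on ℝ⁻.
x=-0.51: |R|=0.5246
R=−1: 1+6/7x = −1+1/7x ⇒ -5/7x=2 ⇒ x=2/(-5/7)=-2.8000
Confirm numerically:
  x=-2.622: |R|=0.90750 <1
  x=-2.503: |R|=0.84373 <1
  x=-2.038: |R|=0.57845 <1
  x=-1.302: |R|=0.09781 <1
  x=-3.387: |R|=1.28256 >1
  x=-2.822: |R|=1.01120 >1
Stable set (-2.8000, 0).

z* = -2.8000.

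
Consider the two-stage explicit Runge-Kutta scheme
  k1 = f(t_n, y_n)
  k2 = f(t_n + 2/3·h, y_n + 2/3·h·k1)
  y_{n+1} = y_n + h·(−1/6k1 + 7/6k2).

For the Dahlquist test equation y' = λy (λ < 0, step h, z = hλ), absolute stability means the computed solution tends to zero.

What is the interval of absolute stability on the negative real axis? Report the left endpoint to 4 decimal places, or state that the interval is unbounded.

With y'=λy (z=hλ):
  k1=λy_n ⇒ h·k1=z·y_n;  k2=λ(1+2/3z)y_n ⇒ h·k2=z(1+2/3z)y_n
  y_{n+1}/y_n = 1 − 1/6z + 7/6z(1+2/3z) = 1 + z + 7/9z²
  ⇒ R(z) = 1 + z + 7/9z².

Find x<0 with |R(x)|<1.
x=-1.47: |R|=1.2107
R=1: x+7/9x²=0 ⇒ x=−9/7=-1.2857; min R=1−1/(4·7/9)=0.6786>−1
Confirm numerically:
  x=-1.255: |R|=0.97002 <1
  x=-1.116: |R|=0.85269 <1
  x=-0.684: |R|=0.67989 <1
  x=-0.604: |R|=0.67975 <1
  x=-1.750: |R|=1.63194 >1
  x=-1.623: |R|=1.42577 >1
  x=-1.459: |R|=1.19664 >1
Stable set (-1.2857, 0).

z∈(-1.2857,0).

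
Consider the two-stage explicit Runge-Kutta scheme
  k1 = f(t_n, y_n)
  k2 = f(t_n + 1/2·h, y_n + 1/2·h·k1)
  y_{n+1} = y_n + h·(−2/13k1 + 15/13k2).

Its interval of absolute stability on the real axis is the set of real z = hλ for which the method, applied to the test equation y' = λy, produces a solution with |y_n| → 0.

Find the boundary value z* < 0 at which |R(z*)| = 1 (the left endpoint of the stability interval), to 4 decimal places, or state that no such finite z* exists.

left endpoint -1.7333.

With y'=λy (z=hλ):
  k1=λy_n ⇒ h·k1=z·y_n;  k2=λ(1+1/2z)y_n ⇒ h·k2=z(1+1/2z)y_n
  y_{n+1}/y_n = 1 − 2/13z + 15/13z(1+1/2z) = 1 + z + 15/26z²
  so R(z) = 1 + z + 15/26z².

Solve |R(x)|<1 on ℝ⁻.
x=-1.7: |R|=0.9673
R=1: x+15/26x²=0 ⇒ x=−26/15=-1.7333; min R=1−1/(4·15/26)=0.5667>−1
Confirm numerically:
  x=-1.297: |R|=0.67351 <1
  x=-1.016: |R|=0.57953 <1
  x=-0.879: |R|=0.56675 <1
  x=-0.716: |R|=0.57976 <1
  x=-2.255: |R|=1.67867 >1
  x=-2.151: |R|=1.51831 >1
  x=-1.856: |R|=1.13135 >1
Interval (-1.7333, 0).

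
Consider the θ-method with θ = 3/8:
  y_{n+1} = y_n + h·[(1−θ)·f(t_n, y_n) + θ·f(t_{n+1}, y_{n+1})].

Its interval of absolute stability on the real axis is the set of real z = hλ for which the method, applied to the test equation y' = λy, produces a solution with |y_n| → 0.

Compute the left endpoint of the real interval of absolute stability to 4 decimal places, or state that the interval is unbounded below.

On y'=λy, z=hλ:
  y_{n+1} = y_n + z·[5/8·y_n + 3/8·y_{n+1}] ⇒ (1 − 3/8z)y_{n+1} = (1 + 5/8z)y_n
  ⇒ R(z) = (1 + 5/8z)/(1 − 3/8z).

Boundary: |R(x)|=1, x<0.
x=-1.46: |R|=0.0565
R=−1: 1+5/8x = −1+3/8x ⇒ -1/4x=2 ⇒ x=2/(-1/4)=-8.0000
Confirm numerically:
  x=-5.000: |R|=0.73913 <1
  x=-4.739: |R|=0.70644 <1
  x=-3.425: |R|=0.49932 <1
  x=-8.484: |R|=1.02894 >1
  x=-8.458: |R|=1.02745 >1
  x=-8.047: |R|=1.00292 >1
Stable set (-8.0000, 0).

z* = -8.0000.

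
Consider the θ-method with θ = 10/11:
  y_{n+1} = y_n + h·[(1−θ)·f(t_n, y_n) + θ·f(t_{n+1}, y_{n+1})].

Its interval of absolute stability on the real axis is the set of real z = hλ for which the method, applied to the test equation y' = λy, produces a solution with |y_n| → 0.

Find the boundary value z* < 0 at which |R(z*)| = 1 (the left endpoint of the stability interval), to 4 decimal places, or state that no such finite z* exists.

unbounded; (−∞, 0).

On y'=λy, z=hλ:
  y_{n+1} = y_n + z·[1/11·y_n + 10/11·y_{n+1}] ⇒ (1 − 10/11z)y_{n+1} = (1 + 1/11z)y_n
  ⇒ R(z) = (1 + 1/11z)/(1 − 10/11z).

Solve |R(x)|<1 on ℝ⁻.
x=-1.32: |R|=0.4000
x=-2: |R|=0.2903
x=-10: |R|=0.0090
x=-100: |R|=0.0880
θ=10/11≥1/2 ⇒ |1+1/11x|<|1−10/11x| ∀x<0 ⇒ unbounded interval.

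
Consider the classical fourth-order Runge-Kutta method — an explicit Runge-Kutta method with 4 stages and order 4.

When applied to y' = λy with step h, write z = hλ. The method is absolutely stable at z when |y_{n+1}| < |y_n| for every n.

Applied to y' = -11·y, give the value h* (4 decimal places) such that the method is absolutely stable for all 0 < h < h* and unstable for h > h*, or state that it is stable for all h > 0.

(-2.7853,0); λ=-11 ⇒ h* = 0.2532.

On y'=λy, z=hλ:
  order 4, 4-stage ⇒ R(z)=1+z+z^2/2+z^3/6+z^4/24
  (e.g. R(-0.85)=0.43065, |R|=0.43065)

Solve |R(x)|<1 on ℝ⁻.
x=-0.85: |R|=0.4306
|R(-2.62)|=0.7781 |R(-1.62)|=0.2706 |R(-1.44)|=0.2783
Bisect:
  x_lo=-3.2433 |R|=1.9405  x_hi=-0.3480 |R|=0.7061
  mid=-1.79564 |R|=0.28475 →hi
  mid=-2.51947 |R|=0.66781 →hi
  mid=-2.88138 |R|=1.15481 →lo
  mid=-2.70043 |R|=0.87941 →hi
  mid=-2.79091 |R|=1.00850 →lo
  mid=-2.74567 |R|=0.94188 →hi
  mid=-2.76829 |R|=0.97466 →hi
  ...
  [-2.78543,-2.78525] ⇒ x*=-2.7853
Stable set (-2.7853, 0).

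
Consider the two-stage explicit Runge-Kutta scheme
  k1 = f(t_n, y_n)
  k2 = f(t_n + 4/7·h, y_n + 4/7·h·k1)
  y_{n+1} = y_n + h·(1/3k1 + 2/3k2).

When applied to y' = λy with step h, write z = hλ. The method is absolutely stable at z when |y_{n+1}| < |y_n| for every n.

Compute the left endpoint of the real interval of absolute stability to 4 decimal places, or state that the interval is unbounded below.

z* = -2.6250.

Set f=λy, z=hλ:
  k1=λy_n ⇒ h·k1=z·y_n;  k2=λ(1+4/7z)y_n ⇒ h·k2=z(1+4/7z)y_n
  y_{n+1}/y_n = 1 + 1/3z + 2/3z(1+4/7z) = 1 + z + 8/21z²
  R(z) = 1 + z + 8/21z².

Find x<0 with |R(x)|<1.
x=-0.9: |R|=0.4086
R=1: x+8/21x²=0 ⇒ x=−21/8=-2.6250; min R=1−1/(4·8/21)=0.3438>−1
Confirm numerically:
  x=-2.491: |R|=0.87284 <1
  x=-2.118: |R|=0.59092 <1
  x=-1.724: |R|=0.40826 <1
  x=-1.717: |R|=0.40608 <1
  x=-3.216: |R|=1.72406 >1
  x=-3.198: |R|=1.69808 >1
  x=-2.925: |R|=1.33429 >1
Stable set (-2.6250, 0).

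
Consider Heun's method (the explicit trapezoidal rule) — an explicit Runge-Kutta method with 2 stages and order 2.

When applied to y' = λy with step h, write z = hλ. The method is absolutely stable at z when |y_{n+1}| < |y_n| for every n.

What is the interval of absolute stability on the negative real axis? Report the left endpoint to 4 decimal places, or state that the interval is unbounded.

With y'=λy (z=hλ):
  order 2, 2-stage ⇒ R(z)=1+z+z^2/2
  (e.g. R(-1.37)=0.56845, |R|=0.56845)

Need |R(x)|<1, x<0.
x=-1.37: |R|=0.5685
|R(-1.9)|=0.9050 |R(-1.12)|=0.5072 |R(-0.99)|=0.5000
Bisect:
  x_lo=-2.4755 |R|=1.5886  x_hi=-0.2334 |R|=0.7938
  mid=-1.35446 |R|=0.56282 →hi
  mid=-1.91500 |R|=0.91861 →hi
  mid=-2.19527 |R|=1.21434 →lo
  mid=-2.05514 |R|=1.05666 →lo
  mid=-1.98507 |R|=0.98518 →hi
  mid=-2.02010 |R|=1.02030 →lo
  mid=-2.00259 |R|=1.00259 →lo
  mid=-1.99383 |R|=0.99385 →hi
  mid=-1.99821 |R|=0.99821 →hi
  mid=-2.00040 |R|=1.00040 →lo
  ...
  [-2.00012,-1.99999] ⇒ x*=-2.0000
Stable set (-2.0000, 0).

(-2.0000, 0).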